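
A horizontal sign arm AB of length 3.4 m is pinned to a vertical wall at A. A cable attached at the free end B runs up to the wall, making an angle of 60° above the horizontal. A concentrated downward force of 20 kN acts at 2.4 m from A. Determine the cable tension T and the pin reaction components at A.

T = 16.30 kN, A_x = 8.151 kN, A_y = 5.882 kN

ΣM about A: T·sin60°·3.4 − 20·2.4 = 0 → T = 48/(3.4·0.866025) = 16.3017 ≈ 16.30 kN.
ΣF_x = 0: A_x − T·cos60° = 0 → A_x = 16.3017 × 0.5 = 8.151 kN.
ΣF_y = 0: A_y + T·sin60° − 20 = 0 → A_y = 20 − 16.3017 × 0.866025 = 5.882 kN.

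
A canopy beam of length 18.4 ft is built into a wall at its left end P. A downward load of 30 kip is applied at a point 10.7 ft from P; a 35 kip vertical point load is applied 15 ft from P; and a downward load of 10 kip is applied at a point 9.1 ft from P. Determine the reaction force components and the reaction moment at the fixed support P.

ΣF_x = 0: P_x = 0.
ΣF_y = 0: P_y − 30 − 35 − 10 = 0 → P_y = 75.00 kip.
ΣM about P: M_P − 30·10.7 − 35·15 − 10·9.1 = 0 → M_P = 937.0 kip·ft.

P_x = 0, P_y = 75.00 kip, M_P = 937.0 kip·ft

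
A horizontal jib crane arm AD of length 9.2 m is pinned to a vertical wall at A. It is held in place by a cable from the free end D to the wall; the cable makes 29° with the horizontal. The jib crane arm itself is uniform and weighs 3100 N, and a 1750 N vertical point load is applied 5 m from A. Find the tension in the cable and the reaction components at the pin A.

ΣM about A: T·sin29°·9.2 − 3100·4.6 − 1750·5 = 0 → T = 23010/(9.2·0.48481) = 5158.9 ≈ 5159 N.
ΣF_x = 0: A_x − T·cos29° = 0 → A_x = 5158.9 × 0.87462 = 4512 N.
ΣF_y = 0: A_y + T·sin29° − 3100 − 1750 = 0 → A_y = 4850 − 5158.9 × 0.48481 = 2349 N.

T = 5159 N, A_x = 4512 N, A_y = 2349 N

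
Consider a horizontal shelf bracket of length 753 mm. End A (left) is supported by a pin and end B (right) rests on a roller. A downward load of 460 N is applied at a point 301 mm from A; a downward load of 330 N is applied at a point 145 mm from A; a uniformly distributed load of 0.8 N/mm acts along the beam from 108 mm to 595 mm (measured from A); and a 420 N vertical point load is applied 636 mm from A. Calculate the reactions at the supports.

A_x = 0, A_y = 815.6 N, B_y = 784.0 N

Resultant of the distributed load: 0.8 × 487 = 389.6 N at 351.5 mm from A.
ΣM about A: B_y·753 − 460·301 − 330·145 − (0.8·487)·351.5 − 420·636 = 0 → B_y = 590374.4/753 = 784.03 ≈ 784.0 N.
ΣF_y = 0: A_y + 784.03 − 460 − 330 − 0.8·487 − 420 = 0 → A_y = 815.6 N.
ΣF_x = 0: no horizontal applied forces, so A_x = 0.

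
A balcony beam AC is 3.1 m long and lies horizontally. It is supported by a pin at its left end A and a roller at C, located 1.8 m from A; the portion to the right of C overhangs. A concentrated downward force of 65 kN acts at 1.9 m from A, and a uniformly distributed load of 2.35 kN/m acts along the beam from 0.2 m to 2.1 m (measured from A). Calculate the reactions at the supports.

A_x = 0, A_y = -1.999 kN, C_y = 71.46 kN

Resultant of the distributed load: 2.35 × 1.9 = 4.465 kN at 1.15 m from A.
Moments about A: C_y·1.8 − 65·1.9 − (2.35·1.9)·1.15 = 0 → C_y = 128.63475/1.8 = 71.4637 ≈ 71.46 kN.
ΣF_y = 0: A_y + 71.4637 − 65 − 2.35·1.9 = 0 → A_y = -1.999 kN.
ΣF_x = 0: no horizontal applied forces, so A_x = 0.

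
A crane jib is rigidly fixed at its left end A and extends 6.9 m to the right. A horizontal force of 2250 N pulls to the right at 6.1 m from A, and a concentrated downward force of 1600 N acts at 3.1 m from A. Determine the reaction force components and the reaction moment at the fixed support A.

A_x = -2250 N, A_y = 1600 N, M_A = 4960 N·m

ΣF_x = 0: A_x + 2250 = 0 → A_x = -2250 N.
ΣF_y = 0: A_y − 1600 = 0 → A_y = 1600 N.
ΣM about A: M_A − 1600·3.1 = 0 → M_A = 4960 N·m.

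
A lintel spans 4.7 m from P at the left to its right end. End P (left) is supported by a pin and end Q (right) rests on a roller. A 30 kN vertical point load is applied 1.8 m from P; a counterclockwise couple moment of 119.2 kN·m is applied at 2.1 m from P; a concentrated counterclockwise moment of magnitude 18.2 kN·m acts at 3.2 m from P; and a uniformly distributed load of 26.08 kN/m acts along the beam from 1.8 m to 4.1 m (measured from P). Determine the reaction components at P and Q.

P_x = 0, P_y = 70.08 kN, Q_y = 19.90 kN

Resultant of the distributed load: 26.08 × 2.3 = 59.984 kN at 2.95 m from P.
ΣM about P: Q_y·4.7 − 30·1.8 + 119.2 + 18.2 − (26.08·2.3)·2.95 = 0 → Q_y = 93.5528/4.7 = 19.9049 ≈ 19.90 kN.
ΣF_y = 0: P_y + 19.9049 − 30 − 26.08·2.3 = 0 → P_y = 70.08 kN.
ΣF_x = 0: no horizontal applied forces, so P_x = 0.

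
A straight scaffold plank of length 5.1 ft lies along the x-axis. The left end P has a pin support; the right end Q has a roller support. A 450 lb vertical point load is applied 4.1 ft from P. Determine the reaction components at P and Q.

Moments about P: Q_y·5.1 − 450·4.1 = 0 → Q_y = 1845/5.1 = 361.765 ≈ 361.8 lb.
ΣF_y = 0: P_y + 361.765 − 450 = 0 → P_y = 88.24 lb.
ΣF_x = 0: no horizontal applied forces, so P_x = 0.

P_x = 0, P_y = 88.24 lb, Q_y = 361.8 lb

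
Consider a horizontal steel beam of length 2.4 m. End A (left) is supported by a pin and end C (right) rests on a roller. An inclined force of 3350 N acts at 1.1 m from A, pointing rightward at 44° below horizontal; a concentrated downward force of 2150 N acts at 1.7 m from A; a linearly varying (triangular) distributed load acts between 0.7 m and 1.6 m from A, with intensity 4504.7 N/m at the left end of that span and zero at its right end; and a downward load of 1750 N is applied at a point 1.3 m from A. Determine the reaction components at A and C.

Resultant of the triangular load: ½ × 4504.7 × 0.9 = 2027.115 N, acting at 1 m from A (one-third of the span from the peak).
Taking moments about A: C_y·2.4 − 3350·sin44°·1.1 − 2150·1.7 − (½·4504.7·0.9)·1 − 1750·1.3 = 0 → C_y = 10516.9/2.4 = 4382.04 ≈ 4382 N.
ΣF_y = 0: A_y + 4382.04 − 3350·sin44° − 2150 − ½·4504.7·0.9 − 1750 = 0 → A_y = 3872 N.
ΣF_x = 0: A_x + 3350·cos44° = 0 → A_x = -2410 N.

A_x = -2410 N, A_y = 3872 N, C_y = 4382 N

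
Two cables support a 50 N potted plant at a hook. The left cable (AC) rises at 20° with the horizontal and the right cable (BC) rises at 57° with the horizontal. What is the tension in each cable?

T_AC = 27.95 N, T_BC = 48.22 N

ΣF_x = 0: −T_AC·cos20° + T_BC·cos57° = 0 → T_BC = 1.72535·T_AC.
ΣF_y = 0: T_AC·sin20° + T_BC·sin57° = 50.
Substitute: T_AC·(0.34202 + 1.72535·0.838671) = 50 → T_AC = 27.9482 ≈ 27.95 N.
Then T_BC = 1.72535 × 27.9482 = 48.22 N.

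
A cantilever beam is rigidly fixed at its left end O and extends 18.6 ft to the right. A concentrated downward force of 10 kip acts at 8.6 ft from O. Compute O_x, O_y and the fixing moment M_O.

ΣF_x = 0: O_x = 0.
ΣF_y = 0: O_y − 10 = 0 → O_y = 10.00 kip.
ΣM about O: M_O − 10·8.6 = 0 → M_O = 86.00 kip·ft.

O_x = 0, O_y = 10.00 kip, M_O = 86.00 kip·ft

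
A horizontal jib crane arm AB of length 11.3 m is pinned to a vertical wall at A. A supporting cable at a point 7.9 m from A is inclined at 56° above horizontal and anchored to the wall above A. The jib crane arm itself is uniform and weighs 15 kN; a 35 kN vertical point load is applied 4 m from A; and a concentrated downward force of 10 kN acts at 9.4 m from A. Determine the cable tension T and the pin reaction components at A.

ΣM about A: T·sin56°·7.9 − 15·5.65 − 35·4 − 10·9.4 = 0 → T = 318.75/(7.9·0.829038) = 48.6686 ≈ 48.67 kN.
ΣF_x = 0: A_x − T·cos56° = 0 → A_x = 48.6686 × 0.559193 = 27.22 kN.
ΣF_y = 0: A_y + T·sin56° − 15 − 35 − 10 = 0 → A_y = 60 − 48.6686 × 0.829038 = 19.65 kN.

T = 48.67 kN, A_x = 27.22 kN, A_y = 19.65 kN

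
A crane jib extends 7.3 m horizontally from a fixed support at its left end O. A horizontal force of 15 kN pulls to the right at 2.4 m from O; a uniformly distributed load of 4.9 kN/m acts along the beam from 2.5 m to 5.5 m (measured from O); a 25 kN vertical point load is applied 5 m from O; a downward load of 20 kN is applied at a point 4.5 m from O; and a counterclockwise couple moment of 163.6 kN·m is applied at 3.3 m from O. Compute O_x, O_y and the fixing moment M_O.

O_x = -15.00 kN, O_y = 59.70 kN, M_O = 110.2 kN·m

Resultant of the distributed load: 4.9 × 3 = 14.7 kN at 4 m from O.
ΣF_x = 0: O_x + 15 = 0 → O_x = -15.00 kN.
ΣF_y = 0: O_y − 4.9·3 − 25 − 20 = 0 → O_y = 59.70 kN.
ΣM about O: M_O − (4.9·3)·4 − 25·5 − 20·4.5 + 163.6 = 0 → M_O = 110.2 kN·m.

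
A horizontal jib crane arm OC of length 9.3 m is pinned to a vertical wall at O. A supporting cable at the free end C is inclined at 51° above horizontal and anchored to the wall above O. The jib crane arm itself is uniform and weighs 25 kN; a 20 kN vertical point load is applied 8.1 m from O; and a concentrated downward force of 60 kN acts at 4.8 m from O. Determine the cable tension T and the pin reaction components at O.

ΣM about O: T·sin51°·9.3 − 25·4.65 − 20·8.1 − 60·4.8 = 0 → T = 566.25/(9.3·0.777146) = 78.3471 ≈ 78.35 kN.
ΣF_x = 0: O_x − T·cos51° = 0 → O_x = 78.3471 × 0.62932 = 49.31 kN.
ΣF_y = 0: O_y + T·sin51° − 25 − 20 − 60 = 0 → O_y = 105 − 78.3471 × 0.777146 = 44.11 kN.

T = 78.35 kN, O_x = 49.31 kN, O_y = 44.11 kN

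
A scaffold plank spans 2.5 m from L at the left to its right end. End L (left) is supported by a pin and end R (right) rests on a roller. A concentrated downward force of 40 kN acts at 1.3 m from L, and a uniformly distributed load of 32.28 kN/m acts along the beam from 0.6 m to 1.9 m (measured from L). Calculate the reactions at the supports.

Resultant of the distributed load: 32.28 × 1.3 = 41.964 kN at 1.25 m from L.
Moments about L: R_y·2.5 − 40·1.3 − (32.28·1.3)·1.25 = 0 → R_y = 104.455/2.5 = 41.782 ≈ 41.78 kN.
ΣF_y = 0: L_y + 41.782 − 40 − 32.28·1.3 = 0 → L_y = 40.18 kN.
ΣF_x = 0: no horizontal applied forces, so L_x = 0.

L_x = 0, L_y = 40.18 kN, R_y = 41.78 kN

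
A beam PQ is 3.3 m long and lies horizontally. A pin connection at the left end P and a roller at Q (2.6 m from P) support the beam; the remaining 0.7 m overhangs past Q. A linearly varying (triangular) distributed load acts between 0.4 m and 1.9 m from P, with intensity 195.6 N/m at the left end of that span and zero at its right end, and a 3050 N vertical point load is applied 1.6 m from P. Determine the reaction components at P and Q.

Resultant of the triangular load: ½ × 195.6 × 1.5 = 146.7 N, acting at 0.9 m from P (one-third of the span from the peak).
ΣM about P: Q_y·2.6 − (½·195.6·1.5)·0.9 − 3050·1.6 = 0 → Q_y = 5012.03/2.6 = 1927.7 ≈ 1928 N.
ΣF_y = 0: P_y + 1927.7 − ½·195.6·1.5 − 3050 = 0 → P_y = 1269 N.
ΣF_x = 0: no horizontal applied forces, so P_x = 0.

P_x = 0, P_y = 1269 N, Q_y = 1928 N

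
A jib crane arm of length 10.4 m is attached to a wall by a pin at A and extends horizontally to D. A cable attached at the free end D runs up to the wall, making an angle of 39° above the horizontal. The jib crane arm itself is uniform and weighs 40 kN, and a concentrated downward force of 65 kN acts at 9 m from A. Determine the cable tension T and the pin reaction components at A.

ΣM about A: T·sin39°·10.4 − 40·5.2 − 65·9 = 0 → T = 793/(10.4·0.62932) = 121.163 ≈ 121.2 kN.
ΣF_x = 0: A_x − T·cos39° = 0 → A_x = 121.163 × 0.777146 = 94.16 kN.
ΣF_y = 0: A_y + T·sin39° − 40 − 65 = 0 → A_y = 105 − 121.163 × 0.62932 = 28.75 kN.

T = 121.2 kN, A_x = 94.16 kN, A_y = 28.75 kN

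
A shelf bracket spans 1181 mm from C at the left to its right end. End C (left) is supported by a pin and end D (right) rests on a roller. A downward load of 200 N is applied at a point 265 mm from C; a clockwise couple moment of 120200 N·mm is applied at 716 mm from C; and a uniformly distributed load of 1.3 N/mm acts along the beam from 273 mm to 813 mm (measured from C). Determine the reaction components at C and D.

C_x = 0, C_y = 432.6 N, D_y = 469.4 N

Resultant of the distributed load: 1.3 × 540 = 702 N at 543 mm from C.
ΣM about C: D_y·1181 − 200·265 − 120200 − (1.3·540)·543 = 0 → D_y = 554386/1181 = 469.421 ≈ 469.4 N.
ΣF_y = 0: C_y + 469.421 − 200 − 1.3·540 = 0 → C_y = 432.6 N.
ΣF_x = 0: no horizontal applied forces, so C_x = 0.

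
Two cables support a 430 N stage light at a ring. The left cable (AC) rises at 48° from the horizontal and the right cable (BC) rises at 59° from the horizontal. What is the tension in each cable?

ΣF_x = 0: −T_AC·cos48° + T_BC·cos59° = 0 → T_BC = 1.29919·T_AC.
ΣF_y = 0: T_AC·sin48° + T_BC·sin59° = 430.
Substitute: T_AC·(0.743145 + 1.29919·0.857167) = 430 → T_AC = 231.585 ≈ 231.6 N.
Then T_BC = 1.29919 × 231.585 = 300.9 N.

T_AC = 231.6 N, T_BC = 300.9 N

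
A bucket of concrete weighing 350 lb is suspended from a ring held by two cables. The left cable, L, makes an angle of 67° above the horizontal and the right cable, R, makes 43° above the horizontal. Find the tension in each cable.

ΣF_x = 0: −T_L·cos67° + T_R·cos43° = 0 → T_R = 0.534257·T_L.
ΣF_y = 0: T_L·sin67° + T_R·sin43° = 350.
Substitute: T_L·(0.920505 + 0.534257·0.681998) = 350 → T_L = 272.402 ≈ 272.4 lb.
Then T_R = 0.534257 × 272.402 = 145.5 lb.

T_L = 272.4 lb, T_R = 145.5 lb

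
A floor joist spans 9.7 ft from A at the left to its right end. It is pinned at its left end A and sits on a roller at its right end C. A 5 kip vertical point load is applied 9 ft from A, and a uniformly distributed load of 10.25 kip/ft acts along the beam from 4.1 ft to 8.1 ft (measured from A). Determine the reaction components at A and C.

Resultant of the distributed load: 10.25 × 4 = 41 kip at 6.1 ft from A.
ΣM about A: C_y·9.7 − 5·9 − (10.25·4)·6.1 = 0 → C_y = 295.1/9.7 = 30.4227 ≈ 30.42 kip.
ΣF_y = 0: A_y + 30.4227 − 5 − 10.25·4 = 0 → A_y = 15.58 kip.
ΣF_x = 0: no horizontal applied forces, so A_x = 0.

A_x = 0, A_y = 15.58 kip, C_y = 30.42 kip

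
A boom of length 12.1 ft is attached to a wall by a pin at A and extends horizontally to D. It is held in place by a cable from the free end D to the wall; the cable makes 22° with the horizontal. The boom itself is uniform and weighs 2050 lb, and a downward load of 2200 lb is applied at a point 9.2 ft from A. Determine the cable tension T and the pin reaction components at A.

T = 7201 lb, A_x = 6677 lb, A_y = 1552 lb

ΣM about A: T·sin22°·12.1 − 2050·6.05 − 2200·9.2 = 0 → T = 32642.5/(12.1·0.374607) = 7201.49 ≈ 7201 lb.
ΣF_x = 0: A_x − T·cos22° = 0 → A_x = 7201.49 × 0.927184 = 6677 lb.
ΣF_y = 0: A_y + T·sin22° − 2050 − 2200 = 0 → A_y = 4250 − 7201.49 × 0.374607 = 1552 lb.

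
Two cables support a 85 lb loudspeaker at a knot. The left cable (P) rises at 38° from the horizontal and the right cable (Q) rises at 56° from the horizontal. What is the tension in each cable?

T_P = 47.65 lb, T_Q = 67.14 lb

ΣF_x = 0: −T_P·cos38° + T_Q·cos56° = 0 → T_Q = 1.40919·T_P.
ΣF_y = 0: T_P·sin38° + T_Q·sin56° = 85.
Substitute: T_P·(0.615661 + 1.40919·0.829038) = 85 → T_P = 47.6475 ≈ 47.65 lb.
Then T_Q = 1.40919 × 47.6475 = 67.14 lb.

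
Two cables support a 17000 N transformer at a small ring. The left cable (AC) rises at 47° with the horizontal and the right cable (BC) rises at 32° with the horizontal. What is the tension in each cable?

ΣF_x = 0: −T_AC·cos47° + T_BC·cos32° = 0 → T_BC = 0.804198·T_AC.
ΣF_y = 0: T_AC·sin47° + T_BC·sin32° = 17000.
Substitute: T_AC·(0.731354 + 0.804198·0.529919) = 17000 → T_AC = 14686.6 ≈ 14690 N.
Then T_BC = 0.804198 × 14686.6 = 11810 N.

T_AC = 14690 N, T_BC = 11810 N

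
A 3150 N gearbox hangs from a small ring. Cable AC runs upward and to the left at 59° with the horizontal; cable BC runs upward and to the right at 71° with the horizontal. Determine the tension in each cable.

T_AC = 1339 N, T_BC = 2118 N

ΣF_x = 0: −T_AC·cos59° + T_BC·cos71° = 0 → T_BC = 1.58197·T_AC.
ΣF_y = 0: T_AC·sin59° + T_BC·sin71° = 3150.
Substitute: T_AC·(0.857167 + 1.58197·0.945519) = 3150 → T_AC = 1338.75 ≈ 1339 N.
Then T_BC = 1.58197 × 1338.75 = 2118 N.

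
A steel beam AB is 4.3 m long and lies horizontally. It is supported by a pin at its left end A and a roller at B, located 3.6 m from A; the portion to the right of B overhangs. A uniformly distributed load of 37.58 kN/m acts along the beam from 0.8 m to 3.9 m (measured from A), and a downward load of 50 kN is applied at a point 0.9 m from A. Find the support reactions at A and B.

Resultant of the distributed load: 37.58 × 3.1 = 116.498 kN at 2.35 m from A.
ΣM about A: B_y·3.6 − (37.58·3.1)·2.35 − 50·0.9 = 0 → B_y = 318.7703/3.6 = 88.5473 ≈ 88.55 kN.
ΣF_y = 0: A_y + 88.5473 − 37.58·3.1 − 50 = 0 → A_y = 77.95 kN.
ΣF_x = 0: no horizontal applied forces, so A_x = 0.

A_x = 0, A_y = 77.95 kN, B_y = 88.55 kN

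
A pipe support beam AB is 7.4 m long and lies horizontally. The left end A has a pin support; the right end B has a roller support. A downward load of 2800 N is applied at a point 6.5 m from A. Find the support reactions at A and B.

Taking moments about A: B_y·7.4 − 2800·6.5 = 0 → B_y = 18200/7.4 = 2459.46 ≈ 2459 N.
ΣF_y = 0: A_y + 2459.46 − 2800 = 0 → A_y = 340.5 N.
ΣF_x = 0: no horizontal applied forces, so A_x = 0.

A_x = 0, A_y = 340.5 N, B_y = 2459 N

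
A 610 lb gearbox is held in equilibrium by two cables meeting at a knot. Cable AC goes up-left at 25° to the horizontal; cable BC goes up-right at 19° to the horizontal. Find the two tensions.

ΣF_x = 0: −T_AC·cos25° + T_BC·cos19° = 0 → T_BC = 0.95853·T_AC.
ΣF_y = 0: T_AC·sin25° + T_BC·sin19° = 610.
Substitute: T_AC·(0.422618 + 0.95853·0.325568) = 610 → T_AC = 830.288 ≈ 830.3 lb.
Then T_BC = 0.95853 × 830.288 = 795.9 lb.

T_AC = 830.3 lb, T_BC = 795.9 lb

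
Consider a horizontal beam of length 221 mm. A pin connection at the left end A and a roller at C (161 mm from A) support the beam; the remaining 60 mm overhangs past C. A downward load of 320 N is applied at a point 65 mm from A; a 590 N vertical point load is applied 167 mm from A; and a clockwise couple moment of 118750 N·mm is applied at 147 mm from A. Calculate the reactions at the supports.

A_x = 0, A_y = -568.8 N, C_y = 1479 N

Moments about A: C_y·161 − 320·65 − 590·167 − 118750 = 0 → C_y = 238080/161 = 1478.76 ≈ 1479 N.
ΣF_y = 0: A_y + 1478.76 − 320 − 590 = 0 → A_y = -568.8 N.
ΣF_x = 0: no horizontal applied forces, so A_x = 0.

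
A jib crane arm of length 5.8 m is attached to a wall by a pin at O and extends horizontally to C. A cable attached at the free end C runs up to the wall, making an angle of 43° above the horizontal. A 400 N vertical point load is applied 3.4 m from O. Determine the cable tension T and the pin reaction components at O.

ΣM about O: T·sin43°·5.8 − 400·3.4 = 0 → T = 1360/(5.8·0.681998) = 343.817 ≈ 343.8 N.
ΣF_x = 0: O_x − T·cos43° = 0 → O_x = 343.817 × 0.731354 = 251.5 N.
ΣF_y = 0: O_y + T·sin43° − 400 = 0 → O_y = 400 − 343.817 × 0.681998 = 165.5 N.

T = 343.8 N, O_x = 251.5 N, O_y = 165.5 N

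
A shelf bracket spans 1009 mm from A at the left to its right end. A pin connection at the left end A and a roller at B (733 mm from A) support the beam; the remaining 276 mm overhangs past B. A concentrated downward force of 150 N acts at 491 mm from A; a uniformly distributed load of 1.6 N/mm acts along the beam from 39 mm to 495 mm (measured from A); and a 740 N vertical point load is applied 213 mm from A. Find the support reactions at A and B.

Resultant of the distributed load: 1.6 × 456 = 729.6 N at 267 mm from A.
Taking moments about A: B_y·733 − 150·491 − (1.6·456)·267 − 740·213 = 0 → B_y = 426073.2/733 = 581.273 ≈ 581.3 N.
ΣF_y = 0: A_y + 581.273 − 150 − 1.6·456 − 740 = 0 → A_y = 1038 N.
ΣF_x = 0: no horizontal applied forces, so A_x = 0.

A_x = 0, A_y = 1038 N, B_y = 581.3 N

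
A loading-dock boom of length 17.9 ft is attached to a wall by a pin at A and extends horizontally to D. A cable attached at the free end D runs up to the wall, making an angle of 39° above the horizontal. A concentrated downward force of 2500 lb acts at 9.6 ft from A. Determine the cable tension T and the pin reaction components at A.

ΣM about A: T·sin39°·17.9 − 2500·9.6 = 0 → T = 24000/(17.9·0.62932) = 2130.53 ≈ 2131 lb.
ΣF_x = 0: A_x − T·cos39° = 0 → A_x = 2130.53 × 0.777146 = 1656 lb.
ΣF_y = 0: A_y + T·sin39° − 2500 = 0 → A_y = 2500 − 2130.53 × 0.62932 = 1159 lb.

T = 2131 lb, A_x = 1656 lb, A_y = 1159 lb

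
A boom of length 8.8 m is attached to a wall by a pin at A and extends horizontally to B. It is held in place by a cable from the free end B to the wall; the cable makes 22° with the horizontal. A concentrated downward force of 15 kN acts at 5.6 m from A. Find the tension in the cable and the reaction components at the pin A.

ΣM about A: T·sin22°·8.8 − 15·5.6 = 0 → T = 84/(8.8·0.374607) = 25.4812 ≈ 25.48 kN.
ΣF_x = 0: A_x − T·cos22° = 0 → A_x = 25.4812 × 0.927184 = 23.63 kN.
ΣF_y = 0: A_y + T·sin22° − 15 = 0 → A_y = 15 − 25.4812 × 0.374607 = 5.455 kN.

T = 25.48 kN, A_x = 23.63 kN, A_y = 5.455 kN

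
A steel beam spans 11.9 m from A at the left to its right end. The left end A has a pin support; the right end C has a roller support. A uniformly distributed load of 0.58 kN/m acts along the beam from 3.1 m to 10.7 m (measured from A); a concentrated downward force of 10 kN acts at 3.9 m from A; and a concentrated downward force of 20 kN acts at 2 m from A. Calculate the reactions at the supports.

A_x = 0, A_y = 25.21 kN, C_y = 9.195 kN

Resultant of the distributed load: 0.58 × 7.6 = 4.408 kN at 6.9 m from A.
Moments about A: C_y·11.9 − (0.58·7.6)·6.9 − 10·3.9 − 20·2 = 0 → C_y = 109.4152/11.9 = 9.19455 ≈ 9.195 kN.
ΣF_y = 0: A_y + 9.19455 − 0.58·7.6 − 10 − 20 = 0 → A_y = 25.21 kN.
ΣF_x = 0: no horizontal applied forces, so A_x = 0.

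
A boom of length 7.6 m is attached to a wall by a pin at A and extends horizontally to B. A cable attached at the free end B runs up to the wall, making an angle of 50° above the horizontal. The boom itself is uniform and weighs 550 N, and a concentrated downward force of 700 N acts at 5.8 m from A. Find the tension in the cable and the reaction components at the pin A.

T = 1056 N, A_x = 679.0 N, A_y = 440.8 N

ΣM about A: T·sin50°·7.6 − 550·3.8 − 700·5.8 = 0 → T = 6150/(7.6·0.766044) = 1056.35 ≈ 1056 N.
ΣF_x = 0: A_x − T·cos50° = 0 → A_x = 1056.35 × 0.642788 = 679.0 N.
ΣF_y = 0: A_y + T·sin50° − 550 − 700 = 0 → A_y = 1250 − 1056.35 × 0.766044 = 440.8 N.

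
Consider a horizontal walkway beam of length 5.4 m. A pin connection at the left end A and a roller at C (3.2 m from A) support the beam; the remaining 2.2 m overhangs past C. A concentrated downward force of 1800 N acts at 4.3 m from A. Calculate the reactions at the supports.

A_x = 0, A_y = -618.8 N, C_y = 2419 N

Moments about A: C_y·3.2 − 1800·4.3 = 0 → C_y = 7740/3.2 = 2418.75 ≈ 2419 N.
ΣF_y = 0: A_y + 2418.75 − 1800 = 0 → A_y = -618.8 N.
ΣF_x = 0: no horizontal applied forces, so A_x = 0.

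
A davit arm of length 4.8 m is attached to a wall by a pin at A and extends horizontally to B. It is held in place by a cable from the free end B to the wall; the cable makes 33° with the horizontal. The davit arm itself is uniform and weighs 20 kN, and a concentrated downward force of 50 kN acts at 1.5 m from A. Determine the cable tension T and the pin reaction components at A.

ΣM about A: T·sin33°·4.8 − 20·2.4 − 50·1.5 = 0 → T = 123/(4.8·0.544639) = 47.0495 ≈ 47.05 kN.
ΣF_x = 0: A_x − T·cos33° = 0 → A_x = 47.0495 × 0.838671 = 39.46 kN.
ΣF_y = 0: A_y + T·sin33° − 20 − 50 = 0 → A_y = 70 − 47.0495 × 0.544639 = 44.38 kN.

T = 47.05 kN, A_x = 39.46 kN, A_y = 44.38 kN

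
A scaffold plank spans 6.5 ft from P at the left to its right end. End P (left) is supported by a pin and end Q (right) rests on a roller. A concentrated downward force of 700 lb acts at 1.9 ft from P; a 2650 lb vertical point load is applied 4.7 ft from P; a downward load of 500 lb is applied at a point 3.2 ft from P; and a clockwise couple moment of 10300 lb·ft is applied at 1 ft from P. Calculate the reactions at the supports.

P_x = 0, P_y = -101.5 lb, Q_y = 3952 lb

Moments about P: Q_y·6.5 − 700·1.9 − 2650·4.7 − 500·3.2 − 10300 = 0 → Q_y = 25685/6.5 = 3951.54 ≈ 3952 lb.
ΣF_y = 0: P_y + 3951.54 − 700 − 2650 − 500 = 0 → P_y = -101.5 lb.
ΣF_x = 0: no horizontal applied forces, so P_x = 0.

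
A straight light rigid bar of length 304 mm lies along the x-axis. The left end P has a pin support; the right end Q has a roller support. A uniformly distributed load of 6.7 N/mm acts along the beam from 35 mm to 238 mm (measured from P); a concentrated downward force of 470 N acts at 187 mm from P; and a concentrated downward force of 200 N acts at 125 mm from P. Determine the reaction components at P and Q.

Resultant of the distributed load: 6.7 × 203 = 1360.1 N at 136.5 mm from P.
Taking moments about P: Q_y·304 − (6.7·203)·136.5 − 470·187 − 200·125 = 0 → Q_y = 298543.65/304 = 982.051 ≈ 982.1 N.
ΣF_y = 0: P_y + 982.051 − 6.7·203 − 470 − 200 = 0 → P_y = 1048 N.
ΣF_x = 0: no horizontal applied forces, so P_x = 0.

P_x = 0, P_y = 1048 N, Q_y = 982.1 N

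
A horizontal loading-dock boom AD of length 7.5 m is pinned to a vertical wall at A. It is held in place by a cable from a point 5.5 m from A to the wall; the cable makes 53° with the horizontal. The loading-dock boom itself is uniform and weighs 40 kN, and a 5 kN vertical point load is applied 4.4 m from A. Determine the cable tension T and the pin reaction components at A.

T = 39.16 kN, A_x = 23.57 kN, A_y = 13.73 kN

ΣM about A: T·sin53°·5.5 − 40·3.75 − 5·4.4 = 0 → T = 172/(5.5·0.798636) = 39.1577 ≈ 39.16 kN.
ΣF_x = 0: A_x − T·cos53° = 0 → A_x = 39.1577 × 0.601815 = 23.57 kN.
ΣF_y = 0: A_y + T·sin53° − 40 − 5 = 0 → A_y = 45 − 39.1577 × 0.798636 = 13.73 kN.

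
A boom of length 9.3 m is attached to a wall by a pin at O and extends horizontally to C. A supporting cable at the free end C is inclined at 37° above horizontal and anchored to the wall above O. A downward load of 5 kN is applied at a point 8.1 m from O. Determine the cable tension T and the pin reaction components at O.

T = 7.236 kN, O_x = 5.779 kN, O_y = 0.6452 kN

ΣM about O: T·sin37°·9.3 − 5·8.1 = 0 → T = 40.5/(9.3·0.601815) = 7.23618 ≈ 7.236 kN.
ΣF_x = 0: O_x − T·cos37° = 0 → O_x = 7.23618 × 0.798636 = 5.779 kN.
ΣF_y = 0: O_y + T·sin37° − 5 = 0 → O_y = 5 − 7.23618 × 0.601815 = 0.6452 kN.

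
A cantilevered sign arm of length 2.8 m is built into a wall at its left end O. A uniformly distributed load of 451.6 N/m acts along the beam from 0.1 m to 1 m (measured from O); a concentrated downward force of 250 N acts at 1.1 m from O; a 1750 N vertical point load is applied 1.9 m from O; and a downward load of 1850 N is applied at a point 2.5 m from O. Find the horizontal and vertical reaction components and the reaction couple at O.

Resultant of the distributed load: 451.6 × 0.9 = 406.44 N at 0.55 m from O.
ΣF_x = 0: O_x = 0.
ΣF_y = 0: O_y − 451.6·0.9 − 250 − 1750 − 1850 = 0 → O_y = 4256 N.
ΣM about O: M_O − (451.6·0.9)·0.55 − 250·1.1 − 1750·1.9 − 1850·2.5 = 0 → M_O = 8449 N·m.

O_x = 0, O_y = 4256 N, M_O = 8449 N·m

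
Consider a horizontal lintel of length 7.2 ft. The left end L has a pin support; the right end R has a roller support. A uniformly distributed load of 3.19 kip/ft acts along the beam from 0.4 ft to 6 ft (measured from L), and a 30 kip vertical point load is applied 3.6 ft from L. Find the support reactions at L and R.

Resultant of the distributed load: 3.19 × 5.6 = 17.864 kip at 3.2 ft from L.
ΣM about L: R_y·7.2 − (3.19·5.6)·3.2 − 30·3.6 = 0 → R_y = 165.1648/7.2 = 22.9396 ≈ 22.94 kip.
ΣF_y = 0: L_y + 22.9396 − 3.19·5.6 − 30 = 0 → L_y = 24.92 kip.
ΣF_x = 0: no horizontal applied forces, so L_x = 0.

L_x = 0, L_y = 24.92 kip, R_y = 22.94 kip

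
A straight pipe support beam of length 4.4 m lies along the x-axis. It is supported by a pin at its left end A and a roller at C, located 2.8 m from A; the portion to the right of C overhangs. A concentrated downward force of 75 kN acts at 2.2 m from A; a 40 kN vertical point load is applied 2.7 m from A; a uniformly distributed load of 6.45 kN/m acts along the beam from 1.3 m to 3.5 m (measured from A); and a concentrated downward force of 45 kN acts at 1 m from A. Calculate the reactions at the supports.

Resultant of the distributed load: 6.45 × 2.2 = 14.19 kN at 2.4 m from A.
Taking moments about A: C_y·2.8 − 75·2.2 − 40·2.7 − (6.45·2.2)·2.4 − 45·1 = 0 → C_y = 352.056/2.8 = 125.734 ≈ 125.7 kN.
ΣF_y = 0: A_y + 125.734 − 75 − 40 − 6.45·2.2 − 45 = 0 → A_y = 48.46 kN.
ΣF_x = 0: no horizontal applied forces, so A_x = 0.

A_x = 0, A_y = 48.46 kN, C_y = 125.7 kN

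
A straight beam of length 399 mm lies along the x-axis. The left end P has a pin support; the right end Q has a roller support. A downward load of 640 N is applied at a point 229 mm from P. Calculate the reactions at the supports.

P_x = 0, P_y = 272.7 N, Q_y = 367.3 N

Taking moments about P: Q_y·399 − 640·229 = 0 → Q_y = 146560/399 = 367.318 ≈ 367.3 N.
ΣF_y = 0: P_y + 367.318 − 640 = 0 → P_y = 272.7 N.
ΣF_x = 0: no horizontal applied forces, so P_x = 0.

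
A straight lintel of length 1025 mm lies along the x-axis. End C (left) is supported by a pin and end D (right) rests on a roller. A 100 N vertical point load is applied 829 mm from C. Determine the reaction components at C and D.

ΣM about C: D_y·1025 − 100·829 = 0 → D_y = 82900/1025 = 80.878 ≈ 80.88 N.
ΣF_y = 0: C_y + 80.878 − 100 = 0 → C_y = 19.12 N.
ΣF_x = 0: no horizontal applied forces, so C_x = 0.

C_x = 0, C_y = 19.12 N, D_y = 80.88 N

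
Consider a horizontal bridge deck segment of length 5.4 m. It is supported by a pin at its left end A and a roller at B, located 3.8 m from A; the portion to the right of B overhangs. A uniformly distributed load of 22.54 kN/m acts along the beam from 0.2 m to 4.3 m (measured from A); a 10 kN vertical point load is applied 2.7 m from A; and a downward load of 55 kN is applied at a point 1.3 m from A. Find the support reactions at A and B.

A_x = 0, A_y = 76.77 kN, B_y = 80.64 kN

Resultant of the distributed load: 22.54 × 4.1 = 92.414 kN at 2.25 m from A.
Taking moments about A: B_y·3.8 − (22.54·4.1)·2.25 − 10·2.7 − 55·1.3 = 0 → B_y = 306.4315/3.8 = 80.6399 ≈ 80.64 kN.
ΣF_y = 0: A_y + 80.6399 − 22.54·4.1 − 10 − 55 = 0 → A_y = 76.77 kN.
ΣF_x = 0: no horizontal applied forces, so A_x = 0.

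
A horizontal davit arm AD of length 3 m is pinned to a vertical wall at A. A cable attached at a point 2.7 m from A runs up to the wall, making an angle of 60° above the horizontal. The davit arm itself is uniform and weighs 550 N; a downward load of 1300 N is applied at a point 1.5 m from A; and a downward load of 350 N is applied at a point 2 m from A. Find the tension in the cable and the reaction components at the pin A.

ΣM about A: T·sin60°·2.7 − 550·1.5 − 1300·1.5 − 350·2 = 0 → T = 3475/(2.7·0.866025) = 1486.14 ≈ 1486 N.
ΣF_x = 0: A_x − T·cos60° = 0 → A_x = 1486.14 × 0.5 = 743.1 N.
ΣF_y = 0: A_y + T·sin60° − 550 − 1300 − 350 = 0 → A_y = 2200 − 1486.14 × 0.866025 = 913.0 N.

T = 1486 N, A_x = 743.1 N, A_y = 913.0 N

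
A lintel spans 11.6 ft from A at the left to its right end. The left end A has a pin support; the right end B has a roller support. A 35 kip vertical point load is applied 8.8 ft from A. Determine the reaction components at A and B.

A_x = 0, A_y = 8.448 kip, B_y = 26.55 kip

Taking moments about A: B_y·11.6 − 35·8.8 = 0 → B_y = 308/11.6 = 26.5517 ≈ 26.55 kip.
ΣF_y = 0: A_y + 26.5517 − 35 = 0 → A_y = 8.448 kip.
ΣF_x = 0: no horizontal applied forces, so A_x = 0.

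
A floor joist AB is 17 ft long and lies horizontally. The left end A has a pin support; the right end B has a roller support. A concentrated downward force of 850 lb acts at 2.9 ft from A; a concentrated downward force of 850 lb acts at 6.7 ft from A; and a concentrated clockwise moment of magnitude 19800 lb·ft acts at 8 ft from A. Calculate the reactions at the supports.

A_x = 0, A_y = 55.29 lb, B_y = 1645 lb

Taking moments about A: B_y·17 − 850·2.9 − 850·6.7 − 19800 = 0 → B_y = 27960/17 = 1644.71 ≈ 1645 lb.
ΣF_y = 0: A_y + 1644.71 − 850 − 850 = 0 → A_y = 55.29 lb.
ΣF_x = 0: no horizontal applied forces, so A_x = 0.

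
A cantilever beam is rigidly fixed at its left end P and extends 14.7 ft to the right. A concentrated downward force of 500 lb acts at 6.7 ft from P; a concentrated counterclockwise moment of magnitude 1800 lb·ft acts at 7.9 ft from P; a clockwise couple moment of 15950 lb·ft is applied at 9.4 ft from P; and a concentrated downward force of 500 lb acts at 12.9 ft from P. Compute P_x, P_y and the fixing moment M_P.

P_x = 0, P_y = 1000 lb, M_P = 23950 lb·ft

ΣF_x = 0: P_x = 0.
ΣF_y = 0: P_y − 500 − 500 = 0 → P_y = 1000 lb.
ΣM about P: M_P − 500·6.7 + 1800 − 15950 − 500·12.9 = 0 → M_P = 23950 lb·ft.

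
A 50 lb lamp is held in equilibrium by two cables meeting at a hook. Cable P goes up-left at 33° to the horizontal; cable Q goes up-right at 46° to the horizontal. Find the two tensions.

ΣF_x = 0: −T_P·cos33° + T_Q·cos46° = 0 → T_Q = 1.20731·T_P.
ΣF_y = 0: T_P·sin33° + T_Q·sin46° = 50.
Substitute: T_P·(0.544639 + 1.20731·0.71934) = 50 → T_P = 35.3831 ≈ 35.38 lb.
Then T_Q = 1.20731 × 35.3831 = 42.72 lb.

T_P = 35.38 lb, T_Q = 42.72 lb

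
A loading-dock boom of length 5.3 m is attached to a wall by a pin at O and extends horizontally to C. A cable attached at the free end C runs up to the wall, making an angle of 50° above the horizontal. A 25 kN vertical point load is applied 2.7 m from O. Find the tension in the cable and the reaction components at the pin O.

T = 16.63 kN, O_x = 10.69 kN, O_y = 12.26 kN

ΣM about O: T·sin50°·5.3 − 25·2.7 = 0 → T = 67.5/(5.3·0.766044) = 16.6255 ≈ 16.63 kN.
ΣF_x = 0: O_x − T·cos50° = 0 → O_x = 16.6255 × 0.642788 = 10.69 kN.
ΣF_y = 0: O_y + T·sin50° − 25 = 0 → O_y = 25 − 16.6255 × 0.766044 = 12.26 kN.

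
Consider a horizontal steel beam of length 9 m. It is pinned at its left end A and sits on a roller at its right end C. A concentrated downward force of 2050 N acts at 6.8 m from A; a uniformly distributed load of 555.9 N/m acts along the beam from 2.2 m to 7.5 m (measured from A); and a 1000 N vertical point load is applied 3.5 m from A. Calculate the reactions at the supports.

A_x = 0, A_y = 2471 N, C_y = 3525 N

Resultant of the distributed load: 555.9 × 5.3 = 2946.27 N at 4.85 m from A.
Taking moments about A: C_y·9 − 2050·6.8 − (555.9·5.3)·4.85 − 1000·3.5 = 0 → C_y = 31729.4095/9 = 3525.49 ≈ 3525 N.
ΣF_y = 0: A_y + 3525.49 − 2050 − 555.9·5.3 − 1000 = 0 → A_y = 2471 N.
ΣF_x = 0: no horizontal applied forces, so A_x = 0.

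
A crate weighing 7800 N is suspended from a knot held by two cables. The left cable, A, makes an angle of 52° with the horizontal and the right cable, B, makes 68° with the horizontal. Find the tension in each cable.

T_A = 3374 N, T_B = 5545 N

ΣF_x = 0: −T_A·cos52° + T_B·cos68° = 0 → T_B = 1.64349·T_A.
ΣF_y = 0: T_A·sin52° + T_B·sin68° = 7800.
Substitute: T_A·(0.788011 + 1.64349·0.927184) = 7800 → T_A = 3373.95 ≈ 3374 N.
Then T_B = 1.64349 × 3373.95 = 5545 N.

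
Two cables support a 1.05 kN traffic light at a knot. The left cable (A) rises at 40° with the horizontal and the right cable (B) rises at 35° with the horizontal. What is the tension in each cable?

ΣF_x = 0: −T_A·cos40° + T_B·cos35° = 0 → T_B = 0.935168·T_A.
ΣF_y = 0: T_A·sin40° + T_B·sin35° = 1.05.
Substitute: T_A·(0.642788 + 0.935168·0.573576) = 1.05 → T_A = 0.890451 ≈ 0.8905 kN.
Then T_B = 0.935168 × 0.890451 = 0.8327 kN.

T_A = 0.8905 kN, T_B = 0.8327 kN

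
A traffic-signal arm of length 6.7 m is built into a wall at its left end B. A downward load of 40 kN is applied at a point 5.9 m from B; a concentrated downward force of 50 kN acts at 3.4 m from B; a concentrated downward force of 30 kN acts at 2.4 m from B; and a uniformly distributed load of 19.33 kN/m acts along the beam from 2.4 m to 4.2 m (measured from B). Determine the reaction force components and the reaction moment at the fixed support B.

B_x = 0, B_y = 154.8 kN, M_B = 592.8 kN·m

Resultant of the distributed load: 19.33 × 1.8 = 34.794 kN at 3.3 m from B.
ΣF_x = 0: B_x = 0.
ΣF_y = 0: B_y − 40 − 50 − 30 − 19.33·1.8 = 0 → B_y = 154.8 kN.
ΣM about B: M_B − 40·5.9 − 50·3.4 − 30·2.4 − (19.33·1.8)·3.3 = 0 → M_B = 592.8 kN·m.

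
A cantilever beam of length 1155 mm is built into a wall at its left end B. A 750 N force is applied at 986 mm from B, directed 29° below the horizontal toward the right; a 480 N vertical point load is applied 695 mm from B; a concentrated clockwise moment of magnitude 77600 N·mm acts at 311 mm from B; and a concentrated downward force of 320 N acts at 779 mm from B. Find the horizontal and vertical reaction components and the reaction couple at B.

B_x = -656.0 N, B_y = 1164 N, M_B = 1019000 N·mm

ΣF_x = 0: B_x + 750·cos29° = 0 → B_x = -656.0 N.
ΣF_y = 0: B_y − 750·sin29° − 480 − 320 = 0 → B_y = 1164 N.
ΣM about B: M_B − 750·sin29°·986 − 480·695 − 77600 − 320·779 = 0 → M_B = 1019000 N·mm.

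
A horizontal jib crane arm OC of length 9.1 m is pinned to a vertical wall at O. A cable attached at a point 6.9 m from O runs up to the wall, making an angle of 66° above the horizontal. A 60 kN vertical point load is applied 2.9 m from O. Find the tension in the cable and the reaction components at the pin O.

ΣM about O: T·sin66°·6.9 − 60·2.9 = 0 → T = 174/(6.9·0.913545) = 27.6039 ≈ 27.60 kN.
ΣF_x = 0: O_x − T·cos66° = 0 → O_x = 27.6039 × 0.406737 = 11.23 kN.
ΣF_y = 0: O_y + T·sin66° − 60 = 0 → O_y = 60 − 27.6039 × 0.913545 = 34.78 kN.

T = 27.60 kN, O_x = 11.23 kN, O_y = 34.78 kN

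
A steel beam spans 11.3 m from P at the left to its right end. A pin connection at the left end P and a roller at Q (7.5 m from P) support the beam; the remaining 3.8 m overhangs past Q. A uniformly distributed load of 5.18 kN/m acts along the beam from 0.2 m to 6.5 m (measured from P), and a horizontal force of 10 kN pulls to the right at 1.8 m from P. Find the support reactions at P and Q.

P_x = -10.00 kN, P_y = 18.06 kN, Q_y = 14.58 kN

Resultant of the distributed load: 5.18 × 6.3 = 32.634 kN at 3.35 m from P.
Moments about P: Q_y·7.5 − (5.18·6.3)·3.35 = 0 → Q_y = 109.3239/7.5 = 14.5765 ≈ 14.58 kN.
ΣF_y = 0: P_y + 14.5765 − 5.18·6.3 = 0 → P_y = 18.06 kN.
ΣF_x = 0: P_x + 10 = 0 → P_x = -10.00 kN.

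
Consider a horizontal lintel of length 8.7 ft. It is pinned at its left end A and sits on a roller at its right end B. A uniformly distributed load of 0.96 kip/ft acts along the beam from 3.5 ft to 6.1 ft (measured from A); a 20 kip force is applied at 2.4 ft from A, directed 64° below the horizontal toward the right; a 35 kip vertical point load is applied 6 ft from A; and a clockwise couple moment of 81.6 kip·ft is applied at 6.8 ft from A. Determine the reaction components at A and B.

A_x = -8.767 kip, A_y = 15.62 kip, B_y = 39.85 kip

Resultant of the distributed load: 0.96 × 2.6 = 2.496 kip at 4.8 ft from A.
Moments about A: B_y·8.7 − (0.96·2.6)·4.8 − 20·sin64°·2.4 − 35·6 − 81.6 = 0 → B_y = 346.723/8.7 = 39.8532 ≈ 39.85 kip.
ΣF_y = 0: A_y + 39.8532 − 0.96·2.6 − 20·sin64° − 35 = 0 → A_y = 15.62 kip.
ΣF_x = 0: A_x + 20·cos64° = 0 → A_x = -8.767 kip.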